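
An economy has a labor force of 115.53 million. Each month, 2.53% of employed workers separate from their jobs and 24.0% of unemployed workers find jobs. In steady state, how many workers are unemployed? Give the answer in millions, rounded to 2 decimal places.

Steady-state unemployment rate u* = s/(s+f) = 2.53/(2.53+24.0) = 0.095364.
Unemployed = u* × labor force = 0.095364 × 115.53 ≈ 11.02 million.

About 11.02 million are unemployed in steady state.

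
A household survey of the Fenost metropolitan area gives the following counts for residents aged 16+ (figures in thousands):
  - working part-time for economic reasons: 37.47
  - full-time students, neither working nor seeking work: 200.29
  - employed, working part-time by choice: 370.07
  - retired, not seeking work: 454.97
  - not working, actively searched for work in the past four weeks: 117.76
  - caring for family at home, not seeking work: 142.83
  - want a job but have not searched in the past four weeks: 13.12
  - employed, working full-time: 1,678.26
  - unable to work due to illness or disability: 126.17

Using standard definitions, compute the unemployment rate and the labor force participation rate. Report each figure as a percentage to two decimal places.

Employed = 37.47 + 370.07 + 1,678.26 = 2,085.80 thousand (anyone who worked, including part-time for economic reasons, counts as employed).
Unemployed = 117.76 thousand.
Labor force = 2,085.80 + 117.76 = 2,203.56 thousand.
Not in labor force = 200.29 + 454.97 + 142.83 + 13.12 + 126.17 = 937.38 thousand (those not working and not actively searching are outside the labor force — including those who want a job but have given up searching).
Civilian working-age population = 2,203.56 + 937.38 = 3,140.94 thousand.
Unemployment rate = 117.76 / 2,203.56 = 5.34%.
Labor force participation rate = 2,203.56 / 3,140.94 = 70.16%.

Unemployment rate ≈ 5.34%; labor force participation rate ≈ 70.16%.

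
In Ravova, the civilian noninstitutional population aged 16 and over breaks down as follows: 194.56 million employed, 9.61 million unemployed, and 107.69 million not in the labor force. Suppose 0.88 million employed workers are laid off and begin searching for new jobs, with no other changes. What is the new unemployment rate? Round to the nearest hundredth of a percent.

Initially, labor force = 194.56 + 9.61 = 204.17 million, so u = 9.61/204.17 = 4.71%.
After the change, employed falls and unemployed rises by 0.88; labor force unchanged → E = 193.68, U = 10.49, labor force = 204.17 million.
New unemployment rate = 10.49 / 204.17 = 5.14%.

New unemployment rate ≈ 5.14%.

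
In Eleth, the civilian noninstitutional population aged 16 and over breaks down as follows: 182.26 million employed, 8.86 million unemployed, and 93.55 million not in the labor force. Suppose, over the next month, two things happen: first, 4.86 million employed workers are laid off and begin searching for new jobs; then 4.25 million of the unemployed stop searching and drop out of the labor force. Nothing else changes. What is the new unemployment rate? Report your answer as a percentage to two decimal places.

Initially, labor force = 182.26 + 8.86 = 191.12 million, so u = 8.86/191.12 = 4.64%.
After the first change, employed falls and unemployed rises by 4.86; labor force unchanged → E = 177.40, U = 13.72, labor force = 191.12 million.
After the second change, unemployed and labor force both fall by 4.25 → E = 177.40, U = 9.47, labor force = 186.87 million.
New unemployment rate = 9.47 / 186.87 = 5.07%.

New unemployment rate ≈ 5.07%.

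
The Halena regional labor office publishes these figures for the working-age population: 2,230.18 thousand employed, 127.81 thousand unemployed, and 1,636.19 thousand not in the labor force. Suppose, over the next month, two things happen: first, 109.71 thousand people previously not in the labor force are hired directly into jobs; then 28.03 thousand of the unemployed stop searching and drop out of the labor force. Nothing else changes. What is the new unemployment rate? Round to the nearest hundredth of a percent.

Initially, labor force = 2,230.18 + 127.81 = 2,357.99 thousand, so u = 127.81/2,357.99 = 5.42%.
After the first change, employed and labor force both rise by 109.71; unemployed unchanged → E = 2,339.89, U = 127.81, labor force = 2,467.70 thousand.
After the second change, unemployed and labor force both fall by 28.03 → E = 2,339.89, U = 99.78, labor force = 2,439.67 thousand.
New unemployment rate = 99.78 / 2,439.67 = 4.09%.

New unemployment rate ≈ 4.09%.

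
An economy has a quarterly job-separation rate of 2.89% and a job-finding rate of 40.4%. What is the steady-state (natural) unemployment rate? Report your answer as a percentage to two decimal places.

At steady state the flows balance: s·E = f·U, so U/(E+U) = s/(s+f).
u* = 2.89 / (2.89 + 40.4) = 2.89 / 43.29 = 6.68%.

Steady-state unemployment rate ≈ 6.68%.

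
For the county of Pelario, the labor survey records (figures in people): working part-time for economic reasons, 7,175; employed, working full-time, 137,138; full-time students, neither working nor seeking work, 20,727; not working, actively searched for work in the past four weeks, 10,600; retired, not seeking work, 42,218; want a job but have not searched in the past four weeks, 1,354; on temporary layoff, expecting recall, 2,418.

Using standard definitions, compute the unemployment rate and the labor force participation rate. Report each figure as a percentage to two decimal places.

Unemployment rate ≈ 8.27%; labor force participation rate ≈ 70.99%.

Employed = 7,175 + 137,138 = 144,313 (anyone who worked, including part-time for economic reasons, counts as employed).
Unemployed = 10,600 + 2,418 = 13,018 (jobless and actively searching, or on temporary layoff).
Labor force = 144,313 + 13,018 = 157,331.
Not in labor force = 20,727 + 42,218 + 1,354 = 64,299 (those not working and not actively searching are outside the labor force — including those who want a job but have given up searching).
Civilian working-age population = 157,331 + 64,299 = 221,630.
Unemployment rate = 13,018 / 157,331 = 8.27%.
Labor force participation rate = 157,331 / 221,630 = 70.99%.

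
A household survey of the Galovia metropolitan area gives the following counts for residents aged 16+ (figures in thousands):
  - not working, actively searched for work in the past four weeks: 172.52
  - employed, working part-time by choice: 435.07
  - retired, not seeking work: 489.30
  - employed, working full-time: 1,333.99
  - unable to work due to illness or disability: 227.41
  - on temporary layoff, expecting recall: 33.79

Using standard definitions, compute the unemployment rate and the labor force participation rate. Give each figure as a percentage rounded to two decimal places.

Unemployment rate ≈ 10.44%; labor force participation rate ≈ 73.38%.

Employed = 435.07 + 1,333.99 = 1,769.06 thousand.
Unemployed = 172.52 + 33.79 = 206.31 thousand (jobless and actively searching, or on temporary layoff).
Labor force = 1,769.06 + 206.31 = 1,975.37 thousand.
Not in labor force = 489.30 + 227.41 = 716.71 thousand (those not working and not actively searching are outside the labor force).
Civilian working-age population = 1,975.37 + 716.71 = 2,692.08 thousand.
Unemployment rate = 206.31 / 1,975.37 = 10.44%.
Labor force participation rate = 1,975.37 / 2,692.08 = 73.38%.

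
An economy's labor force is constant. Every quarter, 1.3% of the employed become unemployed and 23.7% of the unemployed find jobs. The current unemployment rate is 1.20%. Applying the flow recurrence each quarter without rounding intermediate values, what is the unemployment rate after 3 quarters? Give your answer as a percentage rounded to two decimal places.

Unemployment rate after three quarters ≈ 3.51%.

With a fixed labor force, u_{t+1} = u_t + s·(1−u_t) − f·u_t = u_t·(1−s−f) + s.
Here 1−s−f = 0.750 and s = 0.013.
u_1 = 0.012000 × 0.750 + 0.013 = 0.022000.
u_2 = 0.022000 × 0.750 + 0.013 = 0.029500.
u_3 = 0.029500 × 0.750 + 0.013 = 0.035125.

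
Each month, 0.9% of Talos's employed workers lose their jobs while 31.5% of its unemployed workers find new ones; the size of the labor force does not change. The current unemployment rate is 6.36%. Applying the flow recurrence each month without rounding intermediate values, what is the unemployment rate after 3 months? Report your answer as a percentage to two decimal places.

Unemployment rate after three months ≈ 3.88%.

With a fixed labor force, u_{t+1} = u_t + s·(1−u_t) − f·u_t = u_t·(1−s−f) + s.
Here 1−s−f = 0.676 and s = 0.009.
u_1 = 0.063600 × 0.676 + 0.009 = 0.051994.
u_2 = 0.051994 × 0.676 + 0.009 = 0.044148.
u_3 = 0.044148 × 0.676 + 0.009 = 0.038844.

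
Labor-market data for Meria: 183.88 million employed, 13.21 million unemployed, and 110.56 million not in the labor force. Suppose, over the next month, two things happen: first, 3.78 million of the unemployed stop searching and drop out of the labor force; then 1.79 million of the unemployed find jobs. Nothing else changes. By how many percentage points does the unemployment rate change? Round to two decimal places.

The unemployment rate changes by −2.75 percentage points.

Initially, labor force = 183.88 + 13.21 = 197.09 million, so u = 13.21/197.09 = 6.70%.
After the first change, unemployed and labor force both fall by 3.78 → E = 183.88, U = 9.43, labor force = 193.31 million.
After the second change, unemployed falls and employed rises by 1.79; labor force unchanged → E = 185.67, U = 7.64, labor force = 193.31 million.
New unemployment rate = 7.64 / 193.31 = 3.95%.
Change = 3.95% − 6.70% = −2.75 percentage points.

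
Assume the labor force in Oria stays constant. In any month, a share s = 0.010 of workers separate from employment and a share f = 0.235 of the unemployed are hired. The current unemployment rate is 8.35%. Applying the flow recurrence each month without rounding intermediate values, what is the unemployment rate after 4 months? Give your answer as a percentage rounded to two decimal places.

With a fixed labor force, u_{t+1} = u_t + s·(1−u_t) − f·u_t = u_t·(1−s−f) + s.
Here 1−s−f = 0.755 and s = 0.010.
u_1 = 0.083500 × 0.755 + 0.010 = 0.073042.
u_2 = 0.073042 × 0.755 + 0.010 = 0.065147.
u_3 = 0.065147 × 0.755 + 0.010 = 0.059186.
u_4 = 0.059186 × 0.755 + 0.010 = 0.054685.

Unemployment rate after four months ≈ 5.47%.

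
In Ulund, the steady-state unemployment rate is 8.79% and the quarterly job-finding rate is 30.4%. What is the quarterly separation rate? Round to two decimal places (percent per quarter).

Separation rate ≈ 2.93% per quarter.

From u* = s/(s+f): s = u·f/(1−u).
s = 0.0879 × 30.4 / (1 − 0.0879) = 2.6722 / 0.9121 ≈ 2.93% per quarter.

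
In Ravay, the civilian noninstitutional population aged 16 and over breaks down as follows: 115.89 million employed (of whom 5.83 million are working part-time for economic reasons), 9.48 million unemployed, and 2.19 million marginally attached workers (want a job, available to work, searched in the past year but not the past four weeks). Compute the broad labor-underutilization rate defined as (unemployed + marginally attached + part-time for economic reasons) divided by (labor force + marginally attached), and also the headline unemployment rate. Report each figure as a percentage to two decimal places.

Broad underutilization rate ≈ 13.72%; headline unemployment rate ≈ 7.56%.

Labor force = 115.89 + 9.48 = 125.37 million.
Numerator = 9.48 + 2.19 + 5.83 = 17.50 million.
Denominator = 125.37 + 2.19 = 127.56 million.
Broad rate = 17.50 / 127.56 = 13.72%.
Headline unemployment rate = 9.48 / 125.37 = 7.56%.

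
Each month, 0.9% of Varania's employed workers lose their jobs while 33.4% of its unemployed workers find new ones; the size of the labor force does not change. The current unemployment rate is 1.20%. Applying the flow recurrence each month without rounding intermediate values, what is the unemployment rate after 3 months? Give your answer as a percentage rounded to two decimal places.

With a fixed labor force, u_{t+1} = u_t + s·(1−u_t) − f·u_t = u_t·(1−s−f) + s.
Here 1−s−f = 0.657 and s = 0.009.
u_1 = 0.012000 × 0.657 + 0.009 = 0.016884.
u_2 = 0.016884 × 0.657 + 0.009 = 0.020093.
u_3 = 0.020093 × 0.657 + 0.009 = 0.022201.

Unemployment rate after three months ≈ 2.22%.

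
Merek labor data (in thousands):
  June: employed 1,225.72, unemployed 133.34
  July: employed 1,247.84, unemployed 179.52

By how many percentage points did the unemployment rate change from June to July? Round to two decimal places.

June: labor force = 1,225.72 + 133.34 = 1,359.06; u = 133.34/1,359.06 = 9.81%.
July: labor force = 1,247.84 + 179.52 = 1,427.36; u = 179.52/1,427.36 = 12.58%.
Change = 12.58% − 9.81% = +2.77 pp.

The unemployment rate changed by +2.77 percentage points.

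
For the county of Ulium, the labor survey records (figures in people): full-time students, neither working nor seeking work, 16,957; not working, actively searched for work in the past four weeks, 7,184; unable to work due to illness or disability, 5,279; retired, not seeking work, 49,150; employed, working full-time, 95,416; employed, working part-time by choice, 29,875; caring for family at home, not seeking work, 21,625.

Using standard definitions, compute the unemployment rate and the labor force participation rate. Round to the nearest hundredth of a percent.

Employed = 95,416 + 29,875 = 125,291.
Unemployed = 7,184.
Labor force = 125,291 + 7,184 = 132,475.
Not in labor force = 16,957 + 5,279 + 49,150 + 21,625 = 93,011 (those not working and not actively searching are outside the labor force).
Civilian working-age population = 132,475 + 93,011 = 225,486.
Unemployment rate = 7,184 / 132,475 = 5.42%.
Labor force participation rate = 132,475 / 225,486 = 58.75%.

Unemployment rate ≈ 5.42%; labor force participation rate ≈ 58.75%.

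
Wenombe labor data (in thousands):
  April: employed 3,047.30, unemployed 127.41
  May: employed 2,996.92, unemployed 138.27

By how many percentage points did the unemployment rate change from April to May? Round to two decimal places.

April: labor force = 3,047.30 + 127.41 = 3,174.71; u = 127.41/3,174.71 = 4.01%.
May: labor force = 2,996.92 + 138.27 = 3,135.19; u = 138.27/3,135.19 = 4.41%.
Change = 4.41% − 4.01% = +0.40 pp.

The unemployment rate changed by +0.40 percentage points.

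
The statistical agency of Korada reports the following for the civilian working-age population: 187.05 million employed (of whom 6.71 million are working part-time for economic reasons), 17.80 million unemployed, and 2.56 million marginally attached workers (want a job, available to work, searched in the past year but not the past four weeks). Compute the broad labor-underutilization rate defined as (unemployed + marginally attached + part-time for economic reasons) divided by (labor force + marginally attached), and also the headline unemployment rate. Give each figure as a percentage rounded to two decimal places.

Labor force = 187.05 + 17.80 = 204.85 million.
Numerator = 17.80 + 2.56 + 6.71 = 27.07 million.
Denominator = 204.85 + 2.56 = 207.41 million.
Broad rate = 27.07 / 207.41 = 13.05%.
Headline unemployment rate = 17.80 / 204.85 = 8.69%.

Broad underutilization rate ≈ 13.05%; headline unemployment rate ≈ 8.69%.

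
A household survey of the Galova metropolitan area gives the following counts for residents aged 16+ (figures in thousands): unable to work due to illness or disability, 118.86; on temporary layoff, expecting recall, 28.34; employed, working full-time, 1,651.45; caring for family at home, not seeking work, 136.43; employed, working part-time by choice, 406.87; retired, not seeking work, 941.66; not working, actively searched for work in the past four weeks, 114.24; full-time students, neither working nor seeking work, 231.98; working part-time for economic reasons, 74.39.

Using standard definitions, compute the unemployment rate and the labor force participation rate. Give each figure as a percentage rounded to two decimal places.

Employed = 1,651.45 + 406.87 + 74.39 = 2,132.71 thousand (anyone who worked, including part-time for economic reasons, counts as employed).
Unemployed = 28.34 + 114.24 = 142.58 thousand (jobless and actively searching, or on temporary layoff).
Labor force = 2,132.71 + 142.58 = 2,275.29 thousand.
Not in labor force = 118.86 + 136.43 + 941.66 + 231.98 = 1,428.93 thousand (those not working and not actively searching are outside the labor force).
Civilian working-age population = 2,275.29 + 1,428.93 = 3,704.22 thousand.
Unemployment rate = 142.58 / 2,275.29 = 6.27%.
Labor force participation rate = 2,275.29 / 3,704.22 = 61.42%.

Unemployment rate ≈ 6.27%; labor force participation rate ≈ 61.42%.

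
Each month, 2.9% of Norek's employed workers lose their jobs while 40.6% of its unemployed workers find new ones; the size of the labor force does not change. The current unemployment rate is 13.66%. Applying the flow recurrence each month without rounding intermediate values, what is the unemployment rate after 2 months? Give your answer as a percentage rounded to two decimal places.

With a fixed labor force, u_{t+1} = u_t + s·(1−u_t) − f·u_t = u_t·(1−s−f) + s.
Here 1−s−f = 0.565 and s = 0.029.
u_1 = 0.136600 × 0.565 + 0.029 = 0.106179.
u_2 = 0.106179 × 0.565 + 0.029 = 0.088991.

Unemployment rate after two months ≈ 8.90%.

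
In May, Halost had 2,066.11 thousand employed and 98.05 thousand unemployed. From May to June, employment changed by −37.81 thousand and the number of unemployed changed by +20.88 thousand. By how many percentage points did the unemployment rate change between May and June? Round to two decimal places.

The unemployment rate changed by +1.01 percentage points.

May: labor force = 2,066.11 + 98.05 = 2,164.16; u = 98.05/2,164.16 = 4.53%.
June: labor force = 2,028.30 + 118.93 = 2,147.23; u = 118.93/2,147.23 = 5.54%.
Change = 5.54% − 4.53% = +1.01 pp.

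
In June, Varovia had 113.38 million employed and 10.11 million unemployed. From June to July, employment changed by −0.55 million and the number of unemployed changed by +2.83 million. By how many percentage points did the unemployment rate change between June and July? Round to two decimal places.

June: labor force = 113.38 + 10.11 = 123.49; u = 10.11/123.49 = 8.19%.
July: labor force = 112.83 + 12.94 = 125.77; u = 12.94/125.77 = 10.29%.
Change = 10.29% − 8.19% = +2.10 pp.

The unemployment rate changed by +2.10 percentage points.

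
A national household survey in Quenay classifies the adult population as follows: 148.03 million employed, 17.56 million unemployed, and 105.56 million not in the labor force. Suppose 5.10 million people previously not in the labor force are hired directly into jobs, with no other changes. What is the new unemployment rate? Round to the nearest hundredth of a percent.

New unemployment rate ≈ 10.29%.

Initially, labor force = 148.03 + 17.56 = 165.59 million, so u = 17.56/165.59 = 10.60%.
After the change, employed and labor force both rise by 5.10; unemployed unchanged → E = 153.13, U = 17.56, labor force = 170.69 million.
New unemployment rate = 17.56 / 170.69 = 10.29%.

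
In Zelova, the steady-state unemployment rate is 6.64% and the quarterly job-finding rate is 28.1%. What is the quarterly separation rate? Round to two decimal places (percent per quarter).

From u* = s/(s+f): s = u·f/(1−u).
s = 0.0664 × 28.1 / (1 − 0.0664) = 1.8658 / 0.9336 ≈ 2.00% per quarter.

Separation rate ≈ 2.00% per quarter.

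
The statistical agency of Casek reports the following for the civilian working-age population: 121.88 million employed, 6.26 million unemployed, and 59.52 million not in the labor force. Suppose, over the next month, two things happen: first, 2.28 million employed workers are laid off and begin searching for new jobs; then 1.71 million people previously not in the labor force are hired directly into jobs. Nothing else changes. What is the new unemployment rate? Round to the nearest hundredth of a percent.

New unemployment rate ≈ 6.58%.

Initially, labor force = 121.88 + 6.26 = 128.14 million, so u = 6.26/128.14 = 4.89%.
After the first change, employed falls and unemployed rises by 2.28; labor force unchanged → E = 119.60, U = 8.54, labor force = 128.14 million.
After the second change, employed and labor force both rise by 1.71; unemployed unchanged → E = 121.31, U = 8.54, labor force = 129.85 million.
New unemployment rate = 8.54 / 129.85 = 6.58%.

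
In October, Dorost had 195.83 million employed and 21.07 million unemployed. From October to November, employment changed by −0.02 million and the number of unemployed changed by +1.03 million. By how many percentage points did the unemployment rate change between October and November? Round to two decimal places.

The unemployment rate changed by +0.43 percentage points.

October: labor force = 195.83 + 21.07 = 216.90; u = 21.07/216.90 = 9.71%.
November: labor force = 195.81 + 22.10 = 217.91; u = 22.10/217.91 = 10.14%.
Change = 10.14% − 9.71% = +0.43 pp.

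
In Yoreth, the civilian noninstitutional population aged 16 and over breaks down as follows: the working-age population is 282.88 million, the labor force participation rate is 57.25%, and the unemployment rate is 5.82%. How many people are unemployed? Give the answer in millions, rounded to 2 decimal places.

About 9.43 million are unemployed.

Labor force = 0.5725 × 282.88 = 161.95 million.
Unemployed = 0.0582 × 161.95 ≈ 9.43 million.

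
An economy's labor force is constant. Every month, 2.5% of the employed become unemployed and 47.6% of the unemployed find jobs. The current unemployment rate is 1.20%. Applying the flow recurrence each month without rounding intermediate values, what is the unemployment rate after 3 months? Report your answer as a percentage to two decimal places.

With a fixed labor force, u_{t+1} = u_t + s·(1−u_t) − f·u_t = u_t·(1−s−f) + s.
Here 1−s−f = 0.499 and s = 0.025.
u_1 = 0.012000 × 0.499 + 0.025 = 0.030988.
u_2 = 0.030988 × 0.499 + 0.025 = 0.040463.
u_3 = 0.040463 × 0.499 + 0.025 = 0.045191.

Unemployment rate after three months ≈ 4.52%.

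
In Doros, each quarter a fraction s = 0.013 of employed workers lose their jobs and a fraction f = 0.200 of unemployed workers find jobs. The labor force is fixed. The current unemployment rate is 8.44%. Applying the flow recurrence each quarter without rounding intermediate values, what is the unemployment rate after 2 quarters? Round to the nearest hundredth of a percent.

Unemployment rate after two quarters ≈ 7.55%.

With a fixed labor force, u_{t+1} = u_t + s·(1−u_t) − f·u_t = u_t·(1−s−f) + s.
Here 1−s−f = 0.787 and s = 0.013.
u_1 = 0.084400 × 0.787 + 0.013 = 0.079423.
u_2 = 0.079423 × 0.787 + 0.013 = 0.075506.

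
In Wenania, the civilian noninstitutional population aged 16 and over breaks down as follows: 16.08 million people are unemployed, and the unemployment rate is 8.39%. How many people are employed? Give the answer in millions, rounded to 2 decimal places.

About 175.58 million are employed.

Labor force = U / u = 16.08 / 0.0839 ≈ 191.66 million.
Employed = labor force − unemployed = 191.66 − 16.08 = 175.58 million.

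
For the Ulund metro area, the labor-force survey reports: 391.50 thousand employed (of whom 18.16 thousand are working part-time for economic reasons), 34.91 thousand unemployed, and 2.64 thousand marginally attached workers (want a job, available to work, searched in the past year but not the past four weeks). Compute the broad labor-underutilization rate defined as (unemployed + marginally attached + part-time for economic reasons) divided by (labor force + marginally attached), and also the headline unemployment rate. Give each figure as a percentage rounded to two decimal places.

Broad underutilization rate ≈ 12.98%; headline unemployment rate ≈ 8.19%.

Labor force = 391.50 + 34.91 = 426.41 thousand.
Numerator = 34.91 + 2.64 + 18.16 = 55.71 thousand.
Denominator = 426.41 + 2.64 = 429.05 thousand.
Broad rate = 55.71 / 429.05 = 12.98%.
Headline unemployment rate = 34.91 / 426.41 = 8.19%.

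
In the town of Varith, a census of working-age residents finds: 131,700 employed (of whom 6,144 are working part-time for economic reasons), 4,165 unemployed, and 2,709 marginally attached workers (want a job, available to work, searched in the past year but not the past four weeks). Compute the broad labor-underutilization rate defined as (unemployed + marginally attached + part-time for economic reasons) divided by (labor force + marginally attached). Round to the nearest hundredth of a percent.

Broad underutilization rate ≈ 9.39%.

Labor force = 131,700 + 4,165 = 135,865.
Numerator = 4,165 + 2,709 + 6,144 = 13,018.
Denominator = 135,865 + 2,709 = 138,574.
Broad rate = 13,018 / 138,574 = 9.39%.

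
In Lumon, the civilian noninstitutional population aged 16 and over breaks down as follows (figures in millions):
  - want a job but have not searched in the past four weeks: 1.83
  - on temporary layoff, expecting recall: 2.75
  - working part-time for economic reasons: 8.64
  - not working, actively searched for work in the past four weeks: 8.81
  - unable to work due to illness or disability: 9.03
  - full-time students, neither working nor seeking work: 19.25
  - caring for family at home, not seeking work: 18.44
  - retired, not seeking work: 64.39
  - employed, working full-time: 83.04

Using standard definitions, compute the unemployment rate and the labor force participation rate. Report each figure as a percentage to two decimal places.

Employed = 8.64 + 83.04 = 91.68 million (anyone who worked, including part-time for economic reasons, counts as employed).
Unemployed = 2.75 + 8.81 = 11.56 million (jobless and actively searching, or on temporary layoff).
Labor force = 91.68 + 11.56 = 103.24 million.
Not in labor force = 1.83 + 9.03 + 19.25 + 18.44 + 64.39 = 112.94 million (those not working and not actively searching are outside the labor force — including those who want a job but have given up searching).
Civilian working-age population = 103.24 + 112.94 = 216.18 million.
Unemployment rate = 11.56 / 103.24 = 11.20%.
Labor force participation rate = 103.24 / 216.18 = 47.76%.

Unemployment rate ≈ 11.20%; labor force participation rate ≈ 47.76%.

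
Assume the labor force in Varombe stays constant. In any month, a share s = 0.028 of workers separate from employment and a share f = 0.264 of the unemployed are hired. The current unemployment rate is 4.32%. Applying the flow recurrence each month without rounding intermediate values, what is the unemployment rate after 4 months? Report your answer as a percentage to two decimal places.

Unemployment rate after four months ≈ 8.27%.

With a fixed labor force, u_{t+1} = u_t + s·(1−u_t) − f·u_t = u_t·(1−s−f) + s.
Here 1−s−f = 0.708 and s = 0.028.
u_1 = 0.043200 × 0.708 + 0.028 = 0.058586.
u_2 = 0.058586 × 0.708 + 0.028 = 0.069479.
u_3 = 0.069479 × 0.708 + 0.028 = 0.077191.
u_4 = 0.077191 × 0.708 + 0.028 = 0.082651.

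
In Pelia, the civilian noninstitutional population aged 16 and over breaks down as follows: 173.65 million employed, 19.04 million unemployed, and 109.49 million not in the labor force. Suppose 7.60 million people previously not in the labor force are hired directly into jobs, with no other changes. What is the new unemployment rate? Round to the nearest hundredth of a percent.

New unemployment rate ≈ 9.51%.

Initially, labor force = 173.65 + 19.04 = 192.69 million, so u = 19.04/192.69 = 9.88%.
After the change, employed and labor force both rise by 7.60; unemployed unchanged → E = 181.25, U = 19.04, labor force = 200.29 million.
New unemployment rate = 19.04 / 200.29 = 9.51%.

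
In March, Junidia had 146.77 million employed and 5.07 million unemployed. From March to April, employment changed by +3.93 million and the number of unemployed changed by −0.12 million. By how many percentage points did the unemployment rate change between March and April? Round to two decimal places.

The unemployment rate changed by −0.16 percentage points.

March: labor force = 146.77 + 5.07 = 151.84; u = 5.07/151.84 = 3.34%.
April: labor force = 150.70 + 4.95 = 155.65; u = 4.95/155.65 = 3.18%.
Change = 3.18% − 3.34% = −0.16 pp.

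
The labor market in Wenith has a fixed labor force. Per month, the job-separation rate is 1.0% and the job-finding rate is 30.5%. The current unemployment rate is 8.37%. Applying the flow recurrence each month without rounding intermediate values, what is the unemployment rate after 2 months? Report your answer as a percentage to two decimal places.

Unemployment rate after two months ≈ 5.61%.

With a fixed labor force, u_{t+1} = u_t + s·(1−u_t) − f·u_t = u_t·(1−s−f) + s.
Here 1−s−f = 0.685 and s = 0.010.
u_1 = 0.083700 × 0.685 + 0.010 = 0.067335.
u_2 = 0.067335 × 0.685 + 0.010 = 0.056124.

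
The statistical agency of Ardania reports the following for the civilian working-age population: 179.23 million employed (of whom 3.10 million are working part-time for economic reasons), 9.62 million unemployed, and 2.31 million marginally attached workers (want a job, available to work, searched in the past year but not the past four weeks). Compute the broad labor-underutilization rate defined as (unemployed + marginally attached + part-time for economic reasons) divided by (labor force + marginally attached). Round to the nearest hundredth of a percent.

Broad underutilization rate ≈ 7.86%.

Labor force = 179.23 + 9.62 = 188.85 million.
Numerator = 9.62 + 2.31 + 3.10 = 15.03 million.
Denominator = 188.85 + 2.31 = 191.16 million.
Broad rate = 15.03 / 191.16 = 7.86%.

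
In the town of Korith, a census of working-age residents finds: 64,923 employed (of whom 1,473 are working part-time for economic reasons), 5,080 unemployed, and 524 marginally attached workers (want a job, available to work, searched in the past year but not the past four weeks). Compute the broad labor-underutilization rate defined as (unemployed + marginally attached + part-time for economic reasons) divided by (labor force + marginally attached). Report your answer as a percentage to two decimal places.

Broad underutilization rate ≈ 10.03%.

Labor force = 64,923 + 5,080 = 70,003.
Numerator = 5,080 + 524 + 1,473 = 7,077.
Denominator = 70,003 + 524 = 70,527.
Broad rate = 7,077 / 70,527 = 10.03%.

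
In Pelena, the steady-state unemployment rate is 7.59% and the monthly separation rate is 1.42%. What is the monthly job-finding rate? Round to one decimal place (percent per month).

From u* = s/(s+f): f = s·(1−u)/u.
f = 1.42 × (1 − 0.0759) / 0.0759 = 1.3122 / 0.0759 ≈ 17.3% per month.

Job-finding rate ≈ 17.3% per month.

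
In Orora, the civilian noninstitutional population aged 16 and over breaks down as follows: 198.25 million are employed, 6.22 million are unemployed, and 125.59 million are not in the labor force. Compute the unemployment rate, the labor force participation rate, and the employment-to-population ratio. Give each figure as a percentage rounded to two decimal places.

Labor force = employed + unemployed = 198.25 + 6.22 = 204.47 million.
Working-age population = 204.47 + 125.59 = 330.06 million.
Unemployment rate = 6.22 / 204.47 = 3.04%.
Labor force participation rate = 204.47 / 330.06 = 61.95%.
Employment-population ratio = 198.25 / 330.06 = 60.06%.

Unemployment rate ≈ 3.04%; labor force participation rate ≈ 61.95%; employment-population ratio ≈ 60.06%.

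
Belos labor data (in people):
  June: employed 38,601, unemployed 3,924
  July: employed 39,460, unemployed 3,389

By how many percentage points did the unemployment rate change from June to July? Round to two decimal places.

The unemployment rate changed by −1.32 percentage points.

June: labor force = 38,601 + 3,924 = 42,525; u = 3,924/42,525 = 9.23%.
July: labor force = 39,460 + 3,389 = 42,849; u = 3,389/42,849 = 7.91%.
Change = 7.91% − 9.23% = −1.32 pp.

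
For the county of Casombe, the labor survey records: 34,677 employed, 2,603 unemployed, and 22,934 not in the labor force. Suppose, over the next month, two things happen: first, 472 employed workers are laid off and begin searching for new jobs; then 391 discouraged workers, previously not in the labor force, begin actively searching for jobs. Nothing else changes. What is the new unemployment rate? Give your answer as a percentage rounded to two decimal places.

New unemployment rate ≈ 9.20%.

Initially, labor force = 34,677 + 2,603 = 37,280, so u = 2,603/37,280 = 6.98%.
After the first change, employed falls and unemployed rises by 472; labor force unchanged → E = 34,205, U = 3,075, labor force = 37,280.
After the second change, unemployed and labor force both rise by 391 → E = 34,205, U = 3,466, labor force = 37,671.
New unemployment rate = 3,466 / 37,671 = 9.20%.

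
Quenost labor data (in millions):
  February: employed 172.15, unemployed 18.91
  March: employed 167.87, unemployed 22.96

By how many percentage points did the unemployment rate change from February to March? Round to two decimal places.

February: labor force = 172.15 + 18.91 = 191.06; u = 18.91/191.06 = 9.90%.
March: labor force = 167.87 + 22.96 = 190.83; u = 22.96/190.83 = 12.03%.
Change = 12.03% − 9.90% = +2.13 pp.

The unemployment rate changed by +2.13 percentage points.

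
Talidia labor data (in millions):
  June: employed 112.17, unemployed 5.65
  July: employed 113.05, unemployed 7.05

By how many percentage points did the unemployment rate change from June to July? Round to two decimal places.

June: labor force = 112.17 + 5.65 = 117.82; u = 5.65/117.82 = 4.80%.
July: labor force = 113.05 + 7.05 = 120.10; u = 7.05/120.10 = 5.87%.
Change = 5.87% − 4.80% = +1.07 pp.

The unemployment rate changed by +1.07 percentage points.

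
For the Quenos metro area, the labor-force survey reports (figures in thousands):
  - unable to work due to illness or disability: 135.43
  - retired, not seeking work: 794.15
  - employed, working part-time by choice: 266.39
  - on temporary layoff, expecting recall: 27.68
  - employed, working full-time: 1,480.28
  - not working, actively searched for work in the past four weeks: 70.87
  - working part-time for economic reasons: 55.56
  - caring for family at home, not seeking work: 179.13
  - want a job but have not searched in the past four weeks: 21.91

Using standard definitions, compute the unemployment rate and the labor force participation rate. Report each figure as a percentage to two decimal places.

Employed = 266.39 + 1,480.28 + 55.56 = 1,802.23 thousand (anyone who worked, including part-time for economic reasons, counts as employed).
Unemployed = 27.68 + 70.87 = 98.55 thousand (jobless and actively searching, or on temporary layoff).
Labor force = 1,802.23 + 98.55 = 1,900.78 thousand.
Not in labor force = 135.43 + 794.15 + 179.13 + 21.91 = 1,130.62 thousand (those not working and not actively searching are outside the labor force — including those who want a job but have given up searching).
Civilian working-age population = 1,900.78 + 1,130.62 = 3,031.40 thousand.
Unemployment rate = 98.55 / 1,900.78 = 5.18%.
Labor force participation rate = 1,900.78 / 3,031.40 = 62.70%.

Unemployment rate ≈ 5.18%; labor force participation rate ≈ 62.70%.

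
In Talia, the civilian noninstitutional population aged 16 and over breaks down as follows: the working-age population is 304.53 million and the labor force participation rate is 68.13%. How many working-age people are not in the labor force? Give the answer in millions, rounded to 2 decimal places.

About 97.05 million are not in the labor force.

Share not in the labor force = 1 − 0.6813 = 0.3187.
Not in labor force = 0.3187 × 304.53 ≈ 97.05 million.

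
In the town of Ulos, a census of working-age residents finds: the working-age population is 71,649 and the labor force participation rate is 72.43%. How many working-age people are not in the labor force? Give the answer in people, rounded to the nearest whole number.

About 19,754 are not in the labor force.

Share not in the labor force = 1 − 0.7243 = 0.2757.
Not in labor force = 0.2757 × 71,649 ≈ 19,754.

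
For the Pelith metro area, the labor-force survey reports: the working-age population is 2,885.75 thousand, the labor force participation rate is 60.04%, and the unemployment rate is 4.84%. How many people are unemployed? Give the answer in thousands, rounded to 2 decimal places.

Labor force = 0.6004 × 2,885.75 = 1,732.60 thousand.
Unemployed = 0.0484 × 1,732.60 ≈ 83.86 thousand.

About 83.86 thousand are unemployed.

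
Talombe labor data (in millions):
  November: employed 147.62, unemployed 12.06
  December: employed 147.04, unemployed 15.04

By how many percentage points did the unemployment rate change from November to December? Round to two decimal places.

November: labor force = 147.62 + 12.06 = 159.68; u = 12.06/159.68 = 7.55%.
December: labor force = 147.04 + 15.04 = 162.08; u = 15.04/162.08 = 9.28%.
Change = 9.28% − 7.55% = +1.73 pp.

The unemployment rate changed by +1.73 percentage points.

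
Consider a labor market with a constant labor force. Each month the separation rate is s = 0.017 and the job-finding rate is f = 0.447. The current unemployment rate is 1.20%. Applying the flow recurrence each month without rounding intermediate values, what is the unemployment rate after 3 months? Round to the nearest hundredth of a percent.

With a fixed labor force, u_{t+1} = u_t + s·(1−u_t) − f·u_t = u_t·(1−s−f) + s.
Here 1−s−f = 0.536 and s = 0.017.
u_1 = 0.012000 × 0.536 + 0.017 = 0.023432.
u_2 = 0.023432 × 0.536 + 0.017 = 0.029560.
u_3 = 0.029560 × 0.536 + 0.017 = 0.032844.

Unemployment rate after three months ≈ 3.28%.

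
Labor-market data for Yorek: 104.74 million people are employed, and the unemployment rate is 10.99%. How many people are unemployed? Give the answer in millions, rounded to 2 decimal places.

About 12.93 million are unemployed.

Let U be the number unemployed. The labor force is E + U, and U/(E+U) = 0.1099.
So U = 0.1099 × 104.74 / (1 − 0.1099) = 11.5109 / 0.8901 ≈ 12.93 million.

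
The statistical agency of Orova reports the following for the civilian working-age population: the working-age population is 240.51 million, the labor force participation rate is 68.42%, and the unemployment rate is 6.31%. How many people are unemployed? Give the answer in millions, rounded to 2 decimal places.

About 10.38 million are unemployed.

Labor force = 0.6842 × 240.51 = 164.56 million.
Unemployed = 0.0631 × 164.56 ≈ 10.38 million.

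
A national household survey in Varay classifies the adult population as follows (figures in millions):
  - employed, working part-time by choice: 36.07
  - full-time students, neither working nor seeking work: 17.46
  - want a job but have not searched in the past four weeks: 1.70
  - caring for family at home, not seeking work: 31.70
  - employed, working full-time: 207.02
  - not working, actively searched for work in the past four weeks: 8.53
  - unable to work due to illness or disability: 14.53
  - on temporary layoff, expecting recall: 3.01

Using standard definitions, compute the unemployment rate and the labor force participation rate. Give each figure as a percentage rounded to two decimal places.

Employed = 36.07 + 207.02 = 243.09 million.
Unemployed = 8.53 + 3.01 = 11.54 million (jobless and actively searching, or on temporary layoff).
Labor force = 243.09 + 11.54 = 254.63 million.
Not in labor force = 17.46 + 1.70 + 31.70 + 14.53 = 65.39 million (those not working and not actively searching are outside the labor force — including those who want a job but have given up searching).
Civilian working-age population = 254.63 + 65.39 = 320.02 million.
Unemployment rate = 11.54 / 254.63 = 4.53%.
Labor force participation rate = 254.63 / 320.02 = 79.57%.

Unemployment rate ≈ 4.53%; labor force participation rate ≈ 79.57%.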